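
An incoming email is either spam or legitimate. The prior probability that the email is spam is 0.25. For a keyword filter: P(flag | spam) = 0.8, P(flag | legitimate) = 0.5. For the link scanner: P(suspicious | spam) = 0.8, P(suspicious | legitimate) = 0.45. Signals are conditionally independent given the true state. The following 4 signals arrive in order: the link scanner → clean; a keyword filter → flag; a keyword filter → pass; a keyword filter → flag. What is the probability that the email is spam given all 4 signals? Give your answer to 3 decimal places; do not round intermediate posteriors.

0.110

Each posterior becomes the prior for the next update.
After the link scanner='clean': P(spam) = 0.2·0.2500 / (0.2·0.2500 + 0.55·0.7500) ≈ 0.1081
After a keyword filter='flag': P(spam) = 0.8·0.1081 / (0.8·0.1081 + 0.5·0.8919) ≈ 0.1624
After a keyword filter='pass': P(spam) = 0.2·0.1624 / (0.2·0.1624 + 0.5·0.8376) ≈ 0.0720
After a keyword filter='flag': P(spam) = 0.8·0.0720 / (0.8·0.0720 + 0.5·0.9280) ≈ 0.1104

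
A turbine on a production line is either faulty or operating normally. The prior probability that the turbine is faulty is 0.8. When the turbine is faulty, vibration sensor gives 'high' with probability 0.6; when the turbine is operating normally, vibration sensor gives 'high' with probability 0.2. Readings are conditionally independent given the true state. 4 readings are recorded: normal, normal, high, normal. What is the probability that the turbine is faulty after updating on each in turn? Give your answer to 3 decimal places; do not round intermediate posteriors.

0.600

Apply Bayes' rule sequentially, carrying P(faulty) forward.
After 'normal': P(faulty) = 0.4·0.8000 / (0.4·0.8000 + 0.8·0.2000) ≈ 0.6667
After 'normal': P(faulty) = 0.4·0.6667 / (0.4·0.6667 + 0.8·0.3333) ≈ 0.5000
After 'high': P(faulty) = 0.6·0.5000 / (0.6·0.5000 + 0.2·0.5000) ≈ 0.7500
After 'normal': P(faulty) = 0.4·0.7500 / (0.4·0.7500 + 0.8·0.2500) ≈ 0.6000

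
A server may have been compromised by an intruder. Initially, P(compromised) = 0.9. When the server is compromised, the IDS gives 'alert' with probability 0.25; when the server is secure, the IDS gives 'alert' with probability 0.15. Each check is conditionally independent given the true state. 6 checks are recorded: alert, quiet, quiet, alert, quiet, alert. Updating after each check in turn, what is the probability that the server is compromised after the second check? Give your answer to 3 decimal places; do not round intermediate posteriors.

Each posterior becomes the prior for the next update.
After 'alert': P(compromised) = 0.25·0.9000 / (0.25·0.9000 + 0.15·0.1000) ≈ 0.9375
After 'quiet': P(compromised) = 0.75·0.9375 / (0.75·0.9375 + 0.85·0.0625) ≈ 0.9298

0.930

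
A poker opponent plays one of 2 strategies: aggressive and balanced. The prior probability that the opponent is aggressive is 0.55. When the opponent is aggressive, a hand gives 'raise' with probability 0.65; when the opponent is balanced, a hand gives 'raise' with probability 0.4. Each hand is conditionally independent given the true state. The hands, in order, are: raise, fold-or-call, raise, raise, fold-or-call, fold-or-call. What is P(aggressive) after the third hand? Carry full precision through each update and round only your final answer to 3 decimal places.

0.653

Apply Bayes' rule sequentially, carrying P(aggressive) forward.
After 'raise': P(aggressive) = 0.65·0.5500 / (0.65·0.5500 + 0.4·0.4500) ≈ 0.6651
After 'fold-or-call': P(aggressive) = 0.35·0.6651 / (0.35·0.6651 + 0.6·0.3349) ≈ 0.5367
After 'raise': P(aggressive) = 0.65·0.5367 / (0.65·0.5367 + 0.4·0.4633) ≈ 0.6531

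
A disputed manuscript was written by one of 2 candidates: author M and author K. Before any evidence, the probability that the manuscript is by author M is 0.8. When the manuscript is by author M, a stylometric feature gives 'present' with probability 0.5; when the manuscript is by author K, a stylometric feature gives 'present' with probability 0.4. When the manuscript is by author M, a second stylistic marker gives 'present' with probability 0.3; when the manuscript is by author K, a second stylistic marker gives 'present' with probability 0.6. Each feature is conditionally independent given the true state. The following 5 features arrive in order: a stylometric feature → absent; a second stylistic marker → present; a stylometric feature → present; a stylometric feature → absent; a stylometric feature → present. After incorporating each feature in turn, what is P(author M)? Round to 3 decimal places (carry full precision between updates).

After a stylometric feature='absent': P(author M) = 0.5·0.8000 / (0.5·0.8000 + 0.6·0.2000) ≈ 0.7692
After a second stylistic marker='present': P(author M) = 0.3·0.7692 / (0.3·0.7692 + 0.6·0.2308) ≈ 0.6250
After a stylometric feature='present': P(author M) = 0.5·0.6250 / (0.5·0.6250 + 0.4·0.3750) ≈ 0.6757
After a stylometric feature='absent': P(author M) = 0.5·0.6757 / (0.5·0.6757 + 0.6·0.3243) ≈ 0.6345
After a stylometric feature='present': P(author M) = 0.5·0.6345 / (0.5·0.6345 + 0.4·0.3655) ≈ 0.6846

0.685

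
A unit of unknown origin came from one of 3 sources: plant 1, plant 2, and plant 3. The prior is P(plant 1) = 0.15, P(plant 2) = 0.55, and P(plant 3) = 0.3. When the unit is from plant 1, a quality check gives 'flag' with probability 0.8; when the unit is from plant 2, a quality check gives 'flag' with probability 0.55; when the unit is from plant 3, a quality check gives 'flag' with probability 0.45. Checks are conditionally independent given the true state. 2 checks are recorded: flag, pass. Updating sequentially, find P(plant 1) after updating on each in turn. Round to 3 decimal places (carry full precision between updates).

Each posterior becomes the prior for the next update.
After 'flag': normaliser = 0.8·0.1500 + 0.55·0.5500 + 0.45·0.3000; P(plant 1) ≈ 0.2152, P(plant 2) ≈ 0.5426, P(plant 3) ≈ 0.2422
After 'pass': normaliser = 0.2·0.2152 + 0.45·0.5426 + 0.55·0.2422; P(plant 1) ≈ 0.1024, P(plant 2) ≈ 0.5808, P(plant 3) ≈ 0.3168

0.102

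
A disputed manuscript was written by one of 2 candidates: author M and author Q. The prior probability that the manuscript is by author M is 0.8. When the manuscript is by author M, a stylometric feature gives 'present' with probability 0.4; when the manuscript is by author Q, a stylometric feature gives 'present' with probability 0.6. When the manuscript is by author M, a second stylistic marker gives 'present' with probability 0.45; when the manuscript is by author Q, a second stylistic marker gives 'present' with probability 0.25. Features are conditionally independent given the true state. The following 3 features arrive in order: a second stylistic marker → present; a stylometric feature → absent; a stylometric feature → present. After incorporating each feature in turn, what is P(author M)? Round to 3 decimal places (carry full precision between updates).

0.878

Each posterior becomes the prior for the next update.
After a second stylistic marker='present': P(author M) = 0.45·0.8000 / (0.45·0.8000 + 0.25·0.2000) ≈ 0.8780
After a stylometric feature='absent': P(author M) = 0.6·0.8780 / (0.6·0.8780 + 0.4·0.1220) ≈ 0.9153
After a stylometric feature='present': P(author M) = 0.4·0.9153 / (0.4·0.9153 + 0.6·0.0847) ≈ 0.8780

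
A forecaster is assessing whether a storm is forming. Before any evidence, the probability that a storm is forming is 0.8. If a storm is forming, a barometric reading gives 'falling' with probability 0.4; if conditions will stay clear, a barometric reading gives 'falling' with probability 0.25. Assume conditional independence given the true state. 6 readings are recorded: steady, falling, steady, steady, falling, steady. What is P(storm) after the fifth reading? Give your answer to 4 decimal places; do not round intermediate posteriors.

0.8398

After 'steady': P(storm) = 0.6·0.8000 / (0.6·0.8000 + 0.75·0.2000) ≈ 0.7619
After 'falling': P(storm) = 0.4·0.7619 / (0.4·0.7619 + 0.25·0.2381) ≈ 0.8366
After 'steady': P(storm) = 0.6·0.8366 / (0.6·0.8366 + 0.75·0.1634) ≈ 0.8038
After 'steady': P(storm) = 0.6·0.8038 / (0.6·0.8038 + 0.75·0.1962) ≈ 0.7662
After 'falling': P(storm) = 0.4·0.7662 / (0.4·0.7662 + 0.25·0.2338) ≈ 0.8398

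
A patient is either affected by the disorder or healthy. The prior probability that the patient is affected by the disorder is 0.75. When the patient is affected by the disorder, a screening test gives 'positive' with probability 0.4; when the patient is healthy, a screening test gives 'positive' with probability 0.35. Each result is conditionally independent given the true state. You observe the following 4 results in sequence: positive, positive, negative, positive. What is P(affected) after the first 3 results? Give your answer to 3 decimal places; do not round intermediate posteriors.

0.783

Apply Bayes' rule sequentially, carrying P(affected) forward.
After 'positive': P(affected) = 0.4·0.7500 / (0.4·0.7500 + 0.35·0.2500) ≈ 0.7742
After 'positive': P(affected) = 0.4·0.7742 / (0.4·0.7742 + 0.35·0.2258) ≈ 0.7967
After 'negative': P(affected) = 0.6·0.7967 / (0.6·0.7967 + 0.65·0.2033) ≈ 0.7834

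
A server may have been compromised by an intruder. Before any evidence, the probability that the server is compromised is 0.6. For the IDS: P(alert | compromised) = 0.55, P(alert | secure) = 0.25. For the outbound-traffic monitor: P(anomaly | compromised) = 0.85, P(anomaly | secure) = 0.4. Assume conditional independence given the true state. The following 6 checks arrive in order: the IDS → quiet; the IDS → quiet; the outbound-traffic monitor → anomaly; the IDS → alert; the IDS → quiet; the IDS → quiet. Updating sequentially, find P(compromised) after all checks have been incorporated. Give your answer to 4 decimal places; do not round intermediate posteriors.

0.4761

After the IDS='quiet': P(compromised) = 0.45·0.6000 / (0.45·0.6000 + 0.75·0.4000) ≈ 0.4737
After the IDS='quiet': P(compromised) = 0.45·0.4737 / (0.45·0.4737 + 0.75·0.5263) ≈ 0.3506
After the outbound-traffic monitor='anomaly': P(compromised) = 0.85·0.3506 / (0.85·0.3506 + 0.4·0.6494) ≈ 0.5343
After the IDS='alert': P(compromised) = 0.55·0.5343 / (0.55·0.5343 + 0.25·0.4657) ≈ 0.7163
After the IDS='quiet': P(compromised) = 0.45·0.7163 / (0.45·0.7163 + 0.75·0.2837) ≈ 0.6023
After the IDS='quiet': P(compromised) = 0.45·0.6023 / (0.45·0.6023 + 0.75·0.3977) ≈ 0.4761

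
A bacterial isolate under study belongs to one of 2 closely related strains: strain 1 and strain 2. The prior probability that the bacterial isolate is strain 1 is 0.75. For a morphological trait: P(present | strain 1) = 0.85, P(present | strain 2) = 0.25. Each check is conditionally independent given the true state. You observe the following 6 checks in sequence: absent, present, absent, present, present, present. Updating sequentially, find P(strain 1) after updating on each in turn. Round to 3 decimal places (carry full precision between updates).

After 'absent': P(strain 1) = 0.15·0.7500 / (0.15·0.7500 + 0.75·0.2500) ≈ 0.3750
After 'present': P(strain 1) = 0.85·0.3750 / (0.85·0.3750 + 0.25·0.6250) ≈ 0.6711
After 'absent': P(strain 1) = 0.15·0.6711 / (0.15·0.6711 + 0.75·0.3289) ≈ 0.2898
After 'present': P(strain 1) = 0.85·0.2898 / (0.85·0.2898 + 0.25·0.7102) ≈ 0.5811
After 'present': P(strain 1) = 0.85·0.5811 / (0.85·0.5811 + 0.25·0.4189) ≈ 0.8251
After 'present': P(strain 1) = 0.85·0.8251 / (0.85·0.8251 + 0.25·0.1749) ≈ 0.9413

0.941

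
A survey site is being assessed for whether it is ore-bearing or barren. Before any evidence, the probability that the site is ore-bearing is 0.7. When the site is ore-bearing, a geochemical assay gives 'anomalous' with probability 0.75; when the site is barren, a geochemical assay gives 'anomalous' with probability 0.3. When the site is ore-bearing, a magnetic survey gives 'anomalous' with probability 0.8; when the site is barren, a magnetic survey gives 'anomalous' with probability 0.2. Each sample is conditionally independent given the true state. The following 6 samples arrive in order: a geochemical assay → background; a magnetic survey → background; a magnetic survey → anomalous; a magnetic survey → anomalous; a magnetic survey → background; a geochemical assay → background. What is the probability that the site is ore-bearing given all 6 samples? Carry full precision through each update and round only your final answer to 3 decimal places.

0.229

After a geochemical assay='background': P(ore) = 0.25·0.7000 / (0.25·0.7000 + 0.7·0.3000) ≈ 0.4545
After a magnetic survey='background': P(ore) = 0.2·0.4545 / (0.2·0.4545 + 0.8·0.5455) ≈ 0.1724
After a magnetic survey='anomalous': P(ore) = 0.8·0.1724 / (0.8·0.1724 + 0.2·0.8276) ≈ 0.4545
After a magnetic survey='anomalous': P(ore) = 0.8·0.4545 / (0.8·0.4545 + 0.2·0.5455) ≈ 0.7692
After a magnetic survey='background': P(ore) = 0.2·0.7692 / (0.2·0.7692 + 0.8·0.2308) ≈ 0.4545
After a geochemical assay='background': P(ore) = 0.25·0.4545 / (0.25·0.4545 + 0.7·0.5455) ≈ 0.2294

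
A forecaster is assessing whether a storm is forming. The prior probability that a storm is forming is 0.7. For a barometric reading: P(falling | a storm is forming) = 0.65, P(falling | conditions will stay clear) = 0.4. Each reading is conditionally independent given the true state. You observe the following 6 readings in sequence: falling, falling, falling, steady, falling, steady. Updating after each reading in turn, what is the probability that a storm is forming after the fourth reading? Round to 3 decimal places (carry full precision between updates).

After 'falling': P(storm) = 0.65·0.7000 / (0.65·0.7000 + 0.4·0.3000) ≈ 0.7913
After 'falling': P(storm) = 0.65·0.7913 / (0.65·0.7913 + 0.4·0.2087) ≈ 0.8604
After 'falling': P(storm) = 0.65·0.8604 / (0.65·0.8604 + 0.4·0.1396) ≈ 0.9092
After 'steady': P(storm) = 0.35·0.9092 / (0.35·0.9092 + 0.6·0.0908) ≈ 0.8538

0.854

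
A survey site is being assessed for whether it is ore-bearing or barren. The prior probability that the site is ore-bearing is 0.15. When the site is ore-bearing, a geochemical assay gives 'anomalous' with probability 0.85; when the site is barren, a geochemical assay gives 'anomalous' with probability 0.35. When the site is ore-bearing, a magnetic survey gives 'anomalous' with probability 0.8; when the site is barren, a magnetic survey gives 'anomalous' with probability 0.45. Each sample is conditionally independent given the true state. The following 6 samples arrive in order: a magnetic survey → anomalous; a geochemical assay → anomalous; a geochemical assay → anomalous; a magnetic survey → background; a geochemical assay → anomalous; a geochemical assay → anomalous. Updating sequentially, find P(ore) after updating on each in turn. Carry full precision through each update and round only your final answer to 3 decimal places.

After a magnetic survey='anomalous': P(ore) = 0.8·0.1500 / (0.8·0.1500 + 0.45·0.8500) ≈ 0.2388
After a geochemical assay='anomalous': P(ore) = 0.85·0.2388 / (0.85·0.2388 + 0.35·0.7612) ≈ 0.4324
After a geochemical assay='anomalous': P(ore) = 0.85·0.4324 / (0.85·0.4324 + 0.35·0.5676) ≈ 0.6492
After a magnetic survey='background': P(ore) = 0.2·0.6492 / (0.2·0.6492 + 0.55·0.3508) ≈ 0.4022
After a geochemical assay='anomalous': P(ore) = 0.85·0.4022 / (0.85·0.4022 + 0.35·0.5978) ≈ 0.6204
After a geochemical assay='anomalous': P(ore) = 0.85·0.6204 / (0.85·0.6204 + 0.35·0.3796) ≈ 0.7987

0.799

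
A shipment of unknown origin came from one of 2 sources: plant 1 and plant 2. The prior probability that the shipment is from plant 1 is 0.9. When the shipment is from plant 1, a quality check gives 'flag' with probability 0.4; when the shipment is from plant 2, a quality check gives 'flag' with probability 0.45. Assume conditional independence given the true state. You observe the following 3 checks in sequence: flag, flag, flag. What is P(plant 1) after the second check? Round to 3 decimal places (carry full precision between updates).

After 'flag': P(plant 1) = 0.4·0.9000 / (0.4·0.9000 + 0.45·0.1000) ≈ 0.8889
After 'flag': P(plant 1) = 0.4·0.8889 / (0.4·0.8889 + 0.45·0.1111) ≈ 0.8767

0.877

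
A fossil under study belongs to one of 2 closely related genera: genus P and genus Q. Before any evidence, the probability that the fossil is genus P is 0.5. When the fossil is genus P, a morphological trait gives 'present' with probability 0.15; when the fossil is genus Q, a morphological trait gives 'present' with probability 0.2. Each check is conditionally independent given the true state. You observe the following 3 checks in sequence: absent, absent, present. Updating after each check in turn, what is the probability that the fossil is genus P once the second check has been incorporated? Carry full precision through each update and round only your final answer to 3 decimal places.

Apply Bayes' rule sequentially, carrying P(genus P) forward.
After 'absent': P(genus P) = 0.85·0.5000 / (0.85·0.5000 + 0.8·0.5000) ≈ 0.5152
After 'absent': P(genus P) = 0.85·0.5152 / (0.85·0.5152 + 0.8·0.4848) ≈ 0.5303

0.530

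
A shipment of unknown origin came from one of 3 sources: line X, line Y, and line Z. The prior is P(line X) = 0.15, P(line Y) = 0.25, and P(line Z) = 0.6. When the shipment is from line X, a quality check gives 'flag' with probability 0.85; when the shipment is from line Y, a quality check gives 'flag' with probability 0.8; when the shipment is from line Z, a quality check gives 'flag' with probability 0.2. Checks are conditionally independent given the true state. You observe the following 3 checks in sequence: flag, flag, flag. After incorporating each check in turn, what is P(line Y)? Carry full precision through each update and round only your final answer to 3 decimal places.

After 'flag': normaliser = 0.85·0.1500 + 0.8·0.2500 + 0.2·0.6000; P(line X) ≈ 0.2849, P(line Y) ≈ 0.4469, P(line Z) ≈ 0.2682
After 'flag': normaliser = 0.85·0.2849 + 0.8·0.4469 + 0.2·0.2682; P(line X) ≈ 0.3707, P(line Y) ≈ 0.5472, P(line Z) ≈ 0.0821
After 'flag': normaliser = 0.85·0.3707 + 0.8·0.5472 + 0.2·0.0821; P(line X) ≈ 0.4096, P(line Y) ≈ 0.5691, P(line Z) ≈ 0.0213

0.569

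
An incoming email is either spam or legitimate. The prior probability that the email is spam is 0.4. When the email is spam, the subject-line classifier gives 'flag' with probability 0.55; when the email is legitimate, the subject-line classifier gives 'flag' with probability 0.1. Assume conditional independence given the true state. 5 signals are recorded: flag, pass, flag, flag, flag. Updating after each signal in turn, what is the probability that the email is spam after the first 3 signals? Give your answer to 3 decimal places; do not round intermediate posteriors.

After 'flag': P(spam) = 0.55·0.4000 / (0.55·0.4000 + 0.1·0.6000) ≈ 0.7857
After 'pass': P(spam) = 0.45·0.7857 / (0.45·0.7857 + 0.9·0.2143) ≈ 0.6471
After 'flag': P(spam) = 0.55·0.6471 / (0.55·0.6471 + 0.1·0.3529) ≈ 0.9098

0.910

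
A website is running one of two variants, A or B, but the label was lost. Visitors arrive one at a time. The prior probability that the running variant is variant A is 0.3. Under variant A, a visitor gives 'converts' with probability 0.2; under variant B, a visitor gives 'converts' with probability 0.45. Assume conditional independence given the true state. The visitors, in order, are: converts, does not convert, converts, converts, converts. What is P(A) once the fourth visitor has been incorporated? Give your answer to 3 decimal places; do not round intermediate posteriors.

0.052

After 'converts': P(A) = 0.2·0.3000 / (0.2·0.3000 + 0.45·0.7000) ≈ 0.1600
After 'does not convert': P(A) = 0.8·0.1600 / (0.8·0.1600 + 0.55·0.8400) ≈ 0.2169
After 'converts': P(A) = 0.2·0.2169 / (0.2·0.2169 + 0.45·0.7831) ≈ 0.1096
After 'converts': P(A) = 0.2·0.1096 / (0.2·0.1096 + 0.45·0.8904) ≈ 0.0519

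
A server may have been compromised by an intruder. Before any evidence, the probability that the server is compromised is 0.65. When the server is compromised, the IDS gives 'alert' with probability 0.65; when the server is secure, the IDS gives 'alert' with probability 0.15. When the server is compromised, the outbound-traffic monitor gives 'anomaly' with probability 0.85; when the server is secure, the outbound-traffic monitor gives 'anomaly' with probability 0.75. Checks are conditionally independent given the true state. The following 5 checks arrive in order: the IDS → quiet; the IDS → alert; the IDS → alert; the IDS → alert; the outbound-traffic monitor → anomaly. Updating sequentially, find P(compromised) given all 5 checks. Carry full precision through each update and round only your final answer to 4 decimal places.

After the IDS='quiet': P(compromised) = 0.35·0.6500 / (0.35·0.6500 + 0.85·0.3500) ≈ 0.4333
After the IDS='alert': P(compromised) = 0.65·0.4333 / (0.65·0.4333 + 0.15·0.5667) ≈ 0.7682
After the IDS='alert': P(compromised) = 0.65·0.7682 / (0.65·0.7682 + 0.15·0.2318) ≈ 0.9349
After the IDS='alert': P(compromised) = 0.65·0.9349 / (0.65·0.9349 + 0.15·0.0651) ≈ 0.9842
After the outbound-traffic monitor='anomaly': P(compromised) = 0.85·0.9842 / (0.85·0.9842 + 0.75·0.0158) ≈ 0.9860

0.9860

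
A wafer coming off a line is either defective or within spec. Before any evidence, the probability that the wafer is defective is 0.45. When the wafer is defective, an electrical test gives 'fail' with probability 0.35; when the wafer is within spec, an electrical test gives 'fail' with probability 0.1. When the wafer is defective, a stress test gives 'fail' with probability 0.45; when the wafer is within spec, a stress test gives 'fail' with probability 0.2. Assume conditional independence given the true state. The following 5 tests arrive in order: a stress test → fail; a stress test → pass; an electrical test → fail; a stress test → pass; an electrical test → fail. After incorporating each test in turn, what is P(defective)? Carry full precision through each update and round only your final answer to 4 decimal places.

0.9142

Each posterior becomes the prior for the next update.
After a stress test='fail': P(defective) = 0.45·0.4500 / (0.45·0.4500 + 0.2·0.5500) ≈ 0.6480
After a stress test='pass': P(defective) = 0.55·0.6480 / (0.55·0.6480 + 0.8·0.3520) ≈ 0.5586
After an electrical test='fail': P(defective) = 0.35·0.5586 / (0.35·0.5586 + 0.1·0.4414) ≈ 0.8158
After a stress test='pass': P(defective) = 0.55·0.8158 / (0.55·0.8158 + 0.8·0.1842) ≈ 0.7528
After an electrical test='fail': P(defective) = 0.35·0.7528 / (0.35·0.7528 + 0.1·0.2472) ≈ 0.9142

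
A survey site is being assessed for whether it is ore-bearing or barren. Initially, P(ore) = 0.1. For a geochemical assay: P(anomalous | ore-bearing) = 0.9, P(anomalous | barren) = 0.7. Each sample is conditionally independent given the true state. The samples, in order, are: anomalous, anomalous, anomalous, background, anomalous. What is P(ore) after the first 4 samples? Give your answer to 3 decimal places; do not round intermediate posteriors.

0.073

After 'anomalous': P(ore) = 0.9·0.1000 / (0.9·0.1000 + 0.7·0.9000) ≈ 0.1250
After 'anomalous': P(ore) = 0.9·0.1250 / (0.9·0.1250 + 0.7·0.8750) ≈ 0.1552
After 'anomalous': P(ore) = 0.9·0.1552 / (0.9·0.1552 + 0.7·0.8448) ≈ 0.1910
After 'background': P(ore) = 0.1·0.1910 / (0.1·0.1910 + 0.3·0.8090) ≈ 0.0730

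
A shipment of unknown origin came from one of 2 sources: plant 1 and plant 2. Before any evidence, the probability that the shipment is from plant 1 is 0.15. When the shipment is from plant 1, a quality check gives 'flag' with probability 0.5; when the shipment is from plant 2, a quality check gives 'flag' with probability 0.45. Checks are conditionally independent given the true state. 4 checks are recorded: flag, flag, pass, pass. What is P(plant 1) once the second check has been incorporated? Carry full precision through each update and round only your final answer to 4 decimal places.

After 'flag': P(plant 1) = 0.5·0.1500 / (0.5·0.1500 + 0.45·0.8500) ≈ 0.1639
After 'flag': P(plant 1) = 0.5·0.1639 / (0.5·0.1639 + 0.45·0.8361) ≈ 0.1789

0.1789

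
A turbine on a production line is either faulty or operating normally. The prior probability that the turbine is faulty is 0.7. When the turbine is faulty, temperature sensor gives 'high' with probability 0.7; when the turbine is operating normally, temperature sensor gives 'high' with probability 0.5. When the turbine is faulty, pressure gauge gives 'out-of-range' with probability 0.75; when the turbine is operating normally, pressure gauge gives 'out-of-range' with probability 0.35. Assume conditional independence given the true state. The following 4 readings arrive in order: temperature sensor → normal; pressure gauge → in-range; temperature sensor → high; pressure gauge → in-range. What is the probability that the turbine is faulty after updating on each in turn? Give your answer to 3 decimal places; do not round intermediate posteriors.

After temperature sensor='normal': P(faulty) = 0.3·0.7000 / (0.3·0.7000 + 0.5·0.3000) ≈ 0.5833
After pressure gauge='in-range': P(faulty) = 0.25·0.5833 / (0.25·0.5833 + 0.65·0.4167) ≈ 0.3500
After temperature sensor='high': P(faulty) = 0.7·0.3500 / (0.7·0.3500 + 0.5·0.6500) ≈ 0.4298
After pressure gauge='in-range': P(faulty) = 0.25·0.4298 / (0.25·0.4298 + 0.65·0.5702) ≈ 0.2248

0.225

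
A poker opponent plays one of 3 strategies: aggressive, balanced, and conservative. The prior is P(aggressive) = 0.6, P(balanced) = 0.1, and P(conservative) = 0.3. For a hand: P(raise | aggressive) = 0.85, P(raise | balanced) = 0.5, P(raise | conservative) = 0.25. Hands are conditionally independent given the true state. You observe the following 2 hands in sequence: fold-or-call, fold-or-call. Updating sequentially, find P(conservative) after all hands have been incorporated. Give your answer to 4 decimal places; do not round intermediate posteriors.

After 'fold-or-call': normaliser = 0.15·0.6000 + 0.5·0.1000 + 0.75·0.3000; P(aggressive) ≈ 0.2466, P(balanced) ≈ 0.1370, P(conservative) ≈ 0.6164
After 'fold-or-call': normaliser = 0.15·0.2466 + 0.5·0.1370 + 0.75·0.6164; P(aggressive) ≈ 0.0651, P(balanced) ≈ 0.1206, P(conservative) ≈ 0.8142

0.8142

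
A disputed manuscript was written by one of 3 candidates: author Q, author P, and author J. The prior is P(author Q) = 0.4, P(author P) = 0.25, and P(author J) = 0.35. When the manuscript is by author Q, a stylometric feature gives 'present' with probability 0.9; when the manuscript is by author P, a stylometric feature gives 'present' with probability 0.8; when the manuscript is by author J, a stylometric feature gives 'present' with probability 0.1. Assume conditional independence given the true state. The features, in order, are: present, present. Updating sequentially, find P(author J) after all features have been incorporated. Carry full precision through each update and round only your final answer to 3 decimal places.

0.007

After 'present': normaliser = 0.9·0.4000 + 0.8·0.2500 + 0.1·0.3500; P(author Q) ≈ 0.6050, P(author P) ≈ 0.3361, P(author J) ≈ 0.0588
After 'present': normaliser = 0.9·0.6050 + 0.8·0.3361 + 0.1·0.0588; P(author Q) ≈ 0.6646, P(author P) ≈ 0.3282, P(author J) ≈ 0.0072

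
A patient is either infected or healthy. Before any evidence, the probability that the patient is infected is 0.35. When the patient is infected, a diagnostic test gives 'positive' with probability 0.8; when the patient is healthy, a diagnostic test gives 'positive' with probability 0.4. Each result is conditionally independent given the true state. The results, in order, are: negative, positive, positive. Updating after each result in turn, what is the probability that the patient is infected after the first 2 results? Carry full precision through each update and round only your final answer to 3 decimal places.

0.264

After 'negative': P(infected) = 0.2·0.3500 / (0.2·0.3500 + 0.6·0.6500) ≈ 0.1522
After 'positive': P(infected) = 0.8·0.1522 / (0.8·0.1522 + 0.4·0.8478) ≈ 0.2642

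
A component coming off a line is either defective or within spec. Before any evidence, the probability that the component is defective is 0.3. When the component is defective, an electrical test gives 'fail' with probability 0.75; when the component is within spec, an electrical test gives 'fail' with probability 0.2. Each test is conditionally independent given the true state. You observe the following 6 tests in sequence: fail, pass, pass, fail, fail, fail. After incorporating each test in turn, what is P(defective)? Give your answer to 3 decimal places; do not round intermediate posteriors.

After 'fail': P(defective) = 0.75·0.3000 / (0.75·0.3000 + 0.2·0.7000) ≈ 0.6164
After 'pass': P(defective) = 0.25·0.6164 / (0.25·0.6164 + 0.8·0.3836) ≈ 0.3343
After 'pass': P(defective) = 0.25·0.3343 / (0.25·0.3343 + 0.8·0.6657) ≈ 0.1357
After 'fail': P(defective) = 0.75·0.1357 / (0.75·0.1357 + 0.2·0.8643) ≈ 0.3705
After 'fail': P(defective) = 0.75·0.3705 / (0.75·0.3705 + 0.2·0.6295) ≈ 0.6882
After 'fail': P(defective) = 0.75·0.6882 / (0.75·0.6882 + 0.2·0.3118) ≈ 0.8922

0.892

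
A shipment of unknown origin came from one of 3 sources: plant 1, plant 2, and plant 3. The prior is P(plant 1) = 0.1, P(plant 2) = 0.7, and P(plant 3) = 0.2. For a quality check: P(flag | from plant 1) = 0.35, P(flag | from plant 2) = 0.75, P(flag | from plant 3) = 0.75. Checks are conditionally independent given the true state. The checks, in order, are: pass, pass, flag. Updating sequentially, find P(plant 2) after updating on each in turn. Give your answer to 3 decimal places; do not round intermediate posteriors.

After 'pass': normaliser = 0.65·0.1000 + 0.25·0.7000 + 0.25·0.2000; P(plant 1) ≈ 0.2241, P(plant 2) ≈ 0.6034, P(plant 3) ≈ 0.1724
After 'pass': normaliser = 0.65·0.2241 + 0.25·0.6034 + 0.25·0.1724; P(plant 1) ≈ 0.4289, P(plant 2) ≈ 0.4442, P(plant 3) ≈ 0.1269
After 'flag': normaliser = 0.35·0.4289 + 0.75·0.4442 + 0.75·0.1269; P(plant 1) ≈ 0.2595, P(plant 2) ≈ 0.5759, P(plant 3) ≈ 0.1645

0.576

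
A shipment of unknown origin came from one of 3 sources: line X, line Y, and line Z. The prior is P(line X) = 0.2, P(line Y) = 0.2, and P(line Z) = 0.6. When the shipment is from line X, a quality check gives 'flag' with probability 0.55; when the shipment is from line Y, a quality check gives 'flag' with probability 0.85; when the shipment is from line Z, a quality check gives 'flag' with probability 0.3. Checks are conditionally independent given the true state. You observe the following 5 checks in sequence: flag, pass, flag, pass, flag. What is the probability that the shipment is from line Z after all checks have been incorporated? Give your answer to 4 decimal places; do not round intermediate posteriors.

0.4552

After 'flag': normaliser = 0.55·0.2000 + 0.85·0.2000 + 0.3·0.6000; P(line X) ≈ 0.2391, P(line Y) ≈ 0.3696, P(line Z) ≈ 0.3913
After 'pass': normaliser = 0.45·0.2391 + 0.15·0.3696 + 0.7·0.3913; P(line X) ≈ 0.2463, P(line Y) ≈ 0.1269, P(line Z) ≈ 0.6269
After 'flag': normaliser = 0.55·0.2463 + 0.85·0.1269 + 0.3·0.6269; P(line X) ≈ 0.3140, P(line Y) ≈ 0.2500, P(line Z) ≈ 0.4360
After 'pass': normaliser = 0.45·0.3140 + 0.15·0.2500 + 0.7·0.4360; P(line X) ≈ 0.2920, P(line Y) ≈ 0.0775, P(line Z) ≈ 0.6306
After 'flag': normaliser = 0.55·0.2920 + 0.85·0.0775 + 0.3·0.6306; P(line X) ≈ 0.3864, P(line Y) ≈ 0.1585, P(line Z) ≈ 0.4552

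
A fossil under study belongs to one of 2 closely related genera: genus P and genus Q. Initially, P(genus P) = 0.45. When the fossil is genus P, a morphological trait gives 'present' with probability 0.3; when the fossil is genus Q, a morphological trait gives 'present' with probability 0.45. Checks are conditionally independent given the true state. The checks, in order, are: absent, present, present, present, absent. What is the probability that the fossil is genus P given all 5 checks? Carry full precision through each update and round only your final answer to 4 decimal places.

0.2820

After 'absent': P(genus P) = 0.7·0.4500 / (0.7·0.4500 + 0.55·0.5500) ≈ 0.5101
After 'present': P(genus P) = 0.3·0.5101 / (0.3·0.5101 + 0.45·0.4899) ≈ 0.4098
After 'present': P(genus P) = 0.3·0.4098 / (0.3·0.4098 + 0.45·0.5902) ≈ 0.3164
After 'present': P(genus P) = 0.3·0.3164 / (0.3·0.3164 + 0.45·0.6836) ≈ 0.2358
After 'absent': P(genus P) = 0.7·0.2358 / (0.7·0.2358 + 0.55·0.7642) ≈ 0.2820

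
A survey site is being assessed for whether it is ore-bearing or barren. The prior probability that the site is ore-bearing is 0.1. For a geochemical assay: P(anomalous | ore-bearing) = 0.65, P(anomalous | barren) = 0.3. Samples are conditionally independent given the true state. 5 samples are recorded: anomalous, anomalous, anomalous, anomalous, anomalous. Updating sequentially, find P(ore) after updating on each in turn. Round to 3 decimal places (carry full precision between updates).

0.841

Each posterior becomes the prior for the next update.
After 'anomalous': P(ore) = 0.65·0.1000 / (0.65·0.1000 + 0.3·0.9000) ≈ 0.1940
After 'anomalous': P(ore) = 0.65·0.1940 / (0.65·0.1940 + 0.3·0.8060) ≈ 0.3428
After 'anomalous': P(ore) = 0.65·0.3428 / (0.65·0.3428 + 0.3·0.6572) ≈ 0.5305
After 'anomalous': P(ore) = 0.65·0.5305 / (0.65·0.5305 + 0.3·0.4695) ≈ 0.7100
After 'anomalous': P(ore) = 0.65·0.7100 / (0.65·0.7100 + 0.3·0.2900) ≈ 0.8414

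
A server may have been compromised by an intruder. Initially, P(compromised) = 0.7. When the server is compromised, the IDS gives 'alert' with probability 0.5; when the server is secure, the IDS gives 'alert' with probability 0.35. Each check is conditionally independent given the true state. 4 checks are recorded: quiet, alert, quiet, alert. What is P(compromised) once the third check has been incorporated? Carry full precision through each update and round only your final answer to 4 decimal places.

Apply Bayes' rule sequentially, carrying P(compromised) forward.
After 'quiet': P(compromised) = 0.5·0.7000 / (0.5·0.7000 + 0.65·0.3000) ≈ 0.6422
After 'alert': P(compromised) = 0.5·0.6422 / (0.5·0.6422 + 0.35·0.3578) ≈ 0.7194
After 'quiet': P(compromised) = 0.5·0.7194 / (0.5·0.7194 + 0.65·0.2806) ≈ 0.6636

0.6636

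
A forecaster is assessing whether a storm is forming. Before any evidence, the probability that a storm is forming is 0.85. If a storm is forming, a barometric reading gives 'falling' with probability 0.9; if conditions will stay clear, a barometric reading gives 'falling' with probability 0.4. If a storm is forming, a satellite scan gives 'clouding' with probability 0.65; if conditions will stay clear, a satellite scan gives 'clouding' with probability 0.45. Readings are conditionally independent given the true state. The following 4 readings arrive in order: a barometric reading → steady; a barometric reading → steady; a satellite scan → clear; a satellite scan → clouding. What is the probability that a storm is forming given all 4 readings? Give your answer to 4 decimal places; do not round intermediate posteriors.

0.1264

Apply Bayes' rule sequentially, carrying P(storm) forward.
After a barometric reading='steady': P(storm) = 0.1·0.8500 / (0.1·0.8500 + 0.6·0.1500) ≈ 0.4857
After a barometric reading='steady': P(storm) = 0.1·0.4857 / (0.1·0.4857 + 0.6·0.5143) ≈ 0.1360
After a satellite scan='clear': P(storm) = 0.35·0.1360 / (0.35·0.1360 + 0.55·0.8640) ≈ 0.0910
After a satellite scan='clouding': P(storm) = 0.65·0.0910 / (0.65·0.0910 + 0.45·0.9090) ≈ 0.1264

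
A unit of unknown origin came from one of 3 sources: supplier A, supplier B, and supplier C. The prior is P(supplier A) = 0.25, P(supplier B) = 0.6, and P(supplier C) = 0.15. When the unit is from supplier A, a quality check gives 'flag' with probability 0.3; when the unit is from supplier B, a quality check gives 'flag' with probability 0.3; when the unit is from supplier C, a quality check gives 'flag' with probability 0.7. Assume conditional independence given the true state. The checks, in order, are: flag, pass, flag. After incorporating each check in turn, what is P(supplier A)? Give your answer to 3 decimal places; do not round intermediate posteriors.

After 'flag': normaliser = 0.3·0.2500 + 0.3·0.6000 + 0.7·0.1500; P(supplier A) ≈ 0.2083, P(supplier B) ≈ 0.5000, P(supplier C) ≈ 0.2917
After 'pass': normaliser = 0.7·0.2083 + 0.7·0.5000 + 0.3·0.2917; P(supplier A) ≈ 0.2500, P(supplier B) ≈ 0.6000, P(supplier C) ≈ 0.1500
After 'flag': normaliser = 0.3·0.2500 + 0.3·0.6000 + 0.7·0.1500; P(supplier A) ≈ 0.2083, P(supplier B) ≈ 0.5000, P(supplier C) ≈ 0.2917

0.208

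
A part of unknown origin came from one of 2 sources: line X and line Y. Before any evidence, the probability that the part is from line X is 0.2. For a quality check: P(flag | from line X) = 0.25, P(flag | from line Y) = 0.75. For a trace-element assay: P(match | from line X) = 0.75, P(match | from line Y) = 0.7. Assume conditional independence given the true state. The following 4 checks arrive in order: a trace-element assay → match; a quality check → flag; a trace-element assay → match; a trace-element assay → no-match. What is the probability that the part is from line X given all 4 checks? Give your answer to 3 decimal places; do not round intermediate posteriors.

After a trace-element assay='match': P(line X) = 0.75·0.2000 / (0.75·0.2000 + 0.7·0.8000) ≈ 0.2113
After a quality check='flag': P(line X) = 0.25·0.2113 / (0.25·0.2113 + 0.75·0.7887) ≈ 0.0820
After a trace-element assay='match': P(line X) = 0.75·0.0820 / (0.75·0.0820 + 0.7·0.9180) ≈ 0.0873
After a trace-element assay='no-match': P(line X) = 0.25·0.0873 / (0.25·0.0873 + 0.3·0.9127) ≈ 0.0738

0.074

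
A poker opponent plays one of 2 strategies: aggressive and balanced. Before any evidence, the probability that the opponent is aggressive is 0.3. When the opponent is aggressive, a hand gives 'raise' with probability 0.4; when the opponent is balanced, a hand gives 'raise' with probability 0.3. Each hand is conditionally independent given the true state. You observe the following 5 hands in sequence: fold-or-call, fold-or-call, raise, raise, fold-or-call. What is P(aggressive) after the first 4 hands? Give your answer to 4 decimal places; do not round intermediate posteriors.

0.3589

After 'fold-or-call': P(aggressive) = 0.6·0.3000 / (0.6·0.3000 + 0.7·0.7000) ≈ 0.2687
After 'fold-or-call': P(aggressive) = 0.6·0.2687 / (0.6·0.2687 + 0.7·0.7313) ≈ 0.2395
After 'raise': P(aggressive) = 0.4·0.2395 / (0.4·0.2395 + 0.3·0.7605) ≈ 0.2957
After 'raise': P(aggressive) = 0.4·0.2957 / (0.4·0.2957 + 0.3·0.7043) ≈ 0.3589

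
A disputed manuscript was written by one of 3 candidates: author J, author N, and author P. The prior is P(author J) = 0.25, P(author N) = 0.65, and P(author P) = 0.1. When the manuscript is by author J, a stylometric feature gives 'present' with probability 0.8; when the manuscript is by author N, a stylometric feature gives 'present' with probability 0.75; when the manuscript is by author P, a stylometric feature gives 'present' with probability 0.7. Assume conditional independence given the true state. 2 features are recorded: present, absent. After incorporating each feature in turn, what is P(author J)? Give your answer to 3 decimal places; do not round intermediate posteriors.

Apply Bayes' rule sequentially, carrying P(author J) forward.
After 'present': normaliser = 0.8·0.2500 + 0.75·0.6500 + 0.7·0.1000; P(author J) ≈ 0.2640, P(author N) ≈ 0.6436, P(author P) ≈ 0.0924
After 'absent': normaliser = 0.2·0.2640 + 0.25·0.6436 + 0.3·0.0924; P(author J) ≈ 0.2187, P(author N) ≈ 0.6664, P(author P) ≈ 0.1148

0.219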